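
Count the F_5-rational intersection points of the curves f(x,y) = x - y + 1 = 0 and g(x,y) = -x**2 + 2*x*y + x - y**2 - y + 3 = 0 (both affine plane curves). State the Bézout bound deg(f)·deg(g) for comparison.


Common zeros: ∅; count = 0; Bézout bound = 2.

deg(f) = 1, deg(g) = 2, so Bézout bound = 2.
Scan x ∈ F_5. For each x, list the y ∈ F_5 with f(x, y) ≡ 0 and those with g(x, y) ≡ 0 (mod 5); the common zeros in that column are the intersection.
  x = 0: f ≡ 0 at y ∈ {1}; g ≡ 0 at y ∈ ∅; common: ∅.
  x = 1: f ≡ 0 at y ∈ {2}; g ≡ 0 at y ∈ ∅; common: ∅.
  x = 2: f ≡ 0 at y ∈ {3}; g ≡ 0 at y ∈ ∅; common: ∅.
  x = 3: f ≡ 0 at y ∈ {4}; g ≡ 0 at y ∈ ∅; common: ∅.
  x = 4: f ≡ 0 at y ∈ {0}; g ≡ 0 at y ∈ ∅; common: ∅.
Collecting: common zeros = ∅, so the count is 0.
Comparison with the Bézout bound: 0 ≤ 2 = deg(f)·deg(g), as expected for curves with no common component (the affine F_5-count falls short of the bound because intersections may lie at infinity, over extension fields, or carry multiplicity).


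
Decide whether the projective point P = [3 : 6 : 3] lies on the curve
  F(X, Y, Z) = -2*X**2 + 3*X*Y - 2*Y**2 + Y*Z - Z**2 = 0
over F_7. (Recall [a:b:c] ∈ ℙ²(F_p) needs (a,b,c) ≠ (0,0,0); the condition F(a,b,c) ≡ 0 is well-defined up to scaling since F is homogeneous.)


F(3,6,3) ≡ 1 (mod 7); P is NOT on the curve.

Evaluate F(3, 6, 3) term-by-term (mod 7).
  -2*X**2 ↦ -2·9·1·1 = -18
  3*X*Y ↦ 3·3·6·1 = 54
  -2*Y**2 ↦ -2·1·36·1 = -72
  Y*Z ↦ 1·1·6·3 = 18
  -Z**2 ↦ -1·1·1·9 = -9
Sum: F(3, 6, 3) = (-18) + (54) + (-72) + (18) + (-9) = -27.
Reducing mod 7: -27 ≡ 1 (mod 7).
Since F(a, b, c) ≡ 1 ≠ 0 (mod 7), P does NOT lie on the curve.


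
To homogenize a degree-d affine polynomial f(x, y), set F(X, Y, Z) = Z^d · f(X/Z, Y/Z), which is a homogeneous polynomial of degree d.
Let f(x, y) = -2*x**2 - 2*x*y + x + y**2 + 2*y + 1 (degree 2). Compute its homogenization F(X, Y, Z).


F(X, Y, Z) = -2*X**2 - 2*X*Y + X*Z + Y**2 + 2*Y*Z + Z**2

deg(f) = 2.
Substitute x = X/Z, y = Y/Z into f, then multiply by Z^2.
  monomial -2·x^2·y^0 ↦ -2·X^2·Y^0·Z^0.
  monomial -2·x^1·y^1 ↦ -2·X^1·Y^1·Z^0.
  monomial 1·x^1·y^0 ↦ 1·X^1·Y^0·Z^1.
  monomial 1·x^0·y^2 ↦ 1·X^0·Y^2·Z^0.
  monomial 2·x^0·y^1 ↦ 2·X^0·Y^1·Z^1.
  monomial 1·x^0·y^0 ↦ 1·X^0·Y^0·Z^2.
Collecting: F(X, Y, Z) = -2*X**2 - 2*X*Y + X*Z + Y**2 + 2*Y*Z + Z**2.


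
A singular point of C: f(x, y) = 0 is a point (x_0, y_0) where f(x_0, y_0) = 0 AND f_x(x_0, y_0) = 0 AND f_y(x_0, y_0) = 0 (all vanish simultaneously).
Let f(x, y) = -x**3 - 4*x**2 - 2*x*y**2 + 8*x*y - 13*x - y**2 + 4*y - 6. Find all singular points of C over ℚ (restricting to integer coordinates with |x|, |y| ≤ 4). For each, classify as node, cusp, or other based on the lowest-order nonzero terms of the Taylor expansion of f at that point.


Singular points: {(-1, 2)}; classification: node.

Compute partial derivatives:
  f_x = -3*x**2 - 8*x - 2*y**2 + 8*y - 13.
  f_y = -4*x*y + 8*x - 2*y + 4.
Scan x_0 ∈ {−4, ..., 4}. For each x_0, f_y(x_0, y) is a polynomial in y; find its integer roots y ∈ {−4, ..., 4}, then test f_x and f at those candidates.
  x = -4: f_y(-4, y) = 14*y - 28; vanishes at y ∈ {2}. (-4, 2): f_x = -21 ≠ 0.
  x = -3: f_y(-3, y) = 10*y - 20; vanishes at y ∈ {2}. (-3, 2): f_x = -8 ≠ 0.
  x = -2: f_y(-2, y) = 6*y - 12; vanishes at y ∈ {2}. (-2, 2): f_x = -1 ≠ 0.
  x = -1: f_y(-1, y) = 2*y - 4; vanishes at y ∈ {2}. (-1, 2): f_x = 0, f = 0 — SINGULAR.
  x = 0: f_y(0, y) = 4 - 2*y; vanishes at y ∈ {2}. (0, 2): f_x = -5 ≠ 0.
  x = 1: f_y(1, y) = 12 - 6*y; vanishes at y ∈ {2}. (1, 2): f_x = -16 ≠ 0.
  x = 2: f_y(2, y) = 20 - 10*y; vanishes at y ∈ {2}. (2, 2): f_x = -33 ≠ 0.
  x = 3: f_y(3, y) = 28 - 14*y; vanishes at y ∈ {2}. (3, 2): f_x = -56 ≠ 0.
  x = 4: f_y(4, y) = 36 - 18*y; vanishes at y ∈ {2}. (4, 2): f_x = -85 ≠ 0.
Only singular point on the grid: (-1, 2).
Classify: substitute x = -1 + u, y = 2 + v and expand: f = -u**3 - u**2 - 2*u*v**2 + v**2.
No constant or linear terms (consistent with a singular point). Quadratic part: -u**2 + v**2. Cubic part: -u**3 - 2*u*v**2.
The quadratic part v**2 - u**2 = (v − u)(v + u) splits into two distinct linear factors, so there are two distinct tangent lines y − 2 = ±(x − -1) — this is a node (ordinary double point).
Classification: node.


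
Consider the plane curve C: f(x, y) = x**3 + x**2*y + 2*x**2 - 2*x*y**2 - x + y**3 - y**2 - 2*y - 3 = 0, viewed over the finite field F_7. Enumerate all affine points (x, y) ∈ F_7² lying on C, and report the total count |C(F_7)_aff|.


Affine F_7-points: {(1, 2), (2, 5), (4, 3), (5, 4), (6, 1), (6, 6)}; count = 6.

For each of the 49 pairs (x, y) ∈ F_7², evaluate f(x, y) mod 7. Record the zeros.
  x = 0: [0↦4, 1↦2, 2↦4, 3↦2, 4↦2, 5↦3, 6↦4]  zeros at y ∈ ∅
  x = 1: [0↦6, 1↦3, 2↦0, 3↦3, 4↦4, 5↦2, 6↦3]  zeros at y ∈ {2}
  x = 2: [0↦4, 1↦2, 2↦3, 3↦6, 4↦3, 5↦0, 6↦3]  zeros at y ∈ {5}
  x = 3: [0↦4, 1↦5, 2↦5, 3↦3, 4↦5, 5↦3, 6↦3]  zeros at y ∈ ∅
  x = 4: [0↦5, 1↦4, 2↦5, 3↦0, 4↦2, 5↦3, 6↦2]  zeros at y ∈ {3}
  x = 5: [0↦6, 1↦5, 2↦2, 3↦3, 4↦0, 5↦6, 6↦6]  zeros at y ∈ {4}
  x = 6: [0↦6, 1↦0, 2↦2, 3↦4, 4↦5, 5↦4, 6↦0]  zeros at y ∈ {1, 6}
Collecting zeros: affine points = {(1, 2), (2, 5), (4, 3), (5, 4), (6, 1), (6, 6)}.
Total count |C(F_7)_aff| = 6.


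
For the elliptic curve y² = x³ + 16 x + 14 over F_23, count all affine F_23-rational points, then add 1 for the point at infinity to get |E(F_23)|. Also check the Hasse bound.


Affine points = {(1, 10), (1, 13), (2, 10), (2, 13), (4, 2), (4, 21), (5, 9), (5, 14), (6, 2), (6, 21), (7, 3), (7, 20), (9, 6), (9, 17), (10, 1), (10, 22), (11, 7), (11, 16), (12, 5), (12, 18), (13, 2), (13, 21), (15, 8), (15, 15), (17, 1), (17, 22), (18, 4), (18, 19), (19, 1), (19, 22), (20, 10), (20, 13)}; affine count = 32; |E(F_23)| = 33.

Discriminant check: Δ ∝ 4a³ + 27b² = 4·16³ + 27·14² = 4·4096 + 27·196 ≡ 10 (mod 23). Nonzero ⇒ E is nonsingular.
For each x ∈ F_23, compute rhs = x³ + 16·x + 14 mod 23, then count y ∈ F_23 with y² ≡ rhs.
  x = 0: rhs = 14, matching y values: none (0 points).
  x = 1: rhs = 8, matching y values: 10, 13 (2 points).
  x = 2: rhs = 8, matching y values: 10, 13 (2 points).
  x = 3: rhs = 20, matching y values: none (0 points).
  x = 4: rhs = 4, matching y values: 2, 21 (2 points).
  x = 5: rhs = 12, matching y values: 9, 14 (2 points).
  x = 6: rhs = 4, matching y values: 2, 21 (2 points).
  x = 7: rhs = 9, matching y values: 3, 20 (2 points).
  x = 8: rhs = 10, matching y values: none (0 points).
  x = 9: rhs = 13, matching y values: 6, 17 (2 points).
  x = 10: rhs = 1, matching y values: 1, 22 (2 points).
  x = 11: rhs = 3, matching y values: 7, 16 (2 points).
  x = 12: rhs = 2, matching y values: 5, 18 (2 points).
  x = 13: rhs = 4, matching y values: 2, 21 (2 points).
  x = 14: rhs = 15, matching y values: none (0 points).
  x = 15: rhs = 18, matching y values: 8, 15 (2 points).
  x = 16: rhs = 19, matching y values: none (0 points).
  x = 17: rhs = 1, matching y values: 1, 22 (2 points).
  x = 18: rhs = 16, matching y values: 4, 19 (2 points).
  x = 19: rhs = 1, matching y values: 1, 22 (2 points).
  x = 20: rhs = 8, matching y values: 10, 13 (2 points).
  x = 21: rhs = 20, matching y values: none (0 points).
  x = 22: rhs = 20, matching y values: none (0 points).
Total affine count: 32.
Full point count |E(F_23)| = 32 + 1 = 33.
Hasse bound: |33 − (23+1)| = |9| = 9 ≤ 2√23 ≈ 9.5917 ✓.


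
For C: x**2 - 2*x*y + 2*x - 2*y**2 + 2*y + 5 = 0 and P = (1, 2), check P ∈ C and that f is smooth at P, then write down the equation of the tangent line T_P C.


Tangent line at P: 16 - 8*y = 0.

Step 1: f(1, 2) = 0, so P lies on C.
Step 2: partial derivatives
  f_x(x, y) = 2*x - 2*y + 2, f_y(x, y) = -2*x - 4*y + 2.
  f_x(P) = 0, f_y(P) = -8 (gradient nonzero, so P is smooth).
Step 3: tangent line at P: 0·(x − 1) + -8·(y − 2) = 0.
Expanding: 16 - 8*y = 0.


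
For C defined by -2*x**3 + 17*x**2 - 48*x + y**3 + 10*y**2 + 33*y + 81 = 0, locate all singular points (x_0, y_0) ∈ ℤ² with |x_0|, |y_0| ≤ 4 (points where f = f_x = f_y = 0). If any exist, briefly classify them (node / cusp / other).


Singular points: {(3, -3)}; classification: node.

Compute partial derivatives:
  f_x = -6*x**2 + 34*x - 48.
  f_y = 3*y**2 + 20*y + 33.
Scan x_0 ∈ {−4, ..., 4}. For each x_0, f_y(x_0, y) is a polynomial in y; find its integer roots y ∈ {−4, ..., 4}, then test f_x and f at those candidates.
  x = -4: f_y(-4, y) = 3*y**2 + 20*y + 33; vanishes at y ∈ {-3}. (-4, -3): f_x = -280 ≠ 0.
  x = -3: f_y(-3, y) = 3*y**2 + 20*y + 33; vanishes at y ∈ {-3}. (-3, -3): f_x = -204 ≠ 0.
  x = -2: f_y(-2, y) = 3*y**2 + 20*y + 33; vanishes at y ∈ {-3}. (-2, -3): f_x = -140 ≠ 0.
  x = -1: f_y(-1, y) = 3*y**2 + 20*y + 33; vanishes at y ∈ {-3}. (-1, -3): f_x = -88 ≠ 0.
  x = 0: f_y(0, y) = 3*y**2 + 20*y + 33; vanishes at y ∈ {-3}. (0, -3): f_x = -48 ≠ 0.
  x = 1: f_y(1, y) = 3*y**2 + 20*y + 33; vanishes at y ∈ {-3}. (1, -3): f_x = -20 ≠ 0.
  x = 2: f_y(2, y) = 3*y**2 + 20*y + 33; vanishes at y ∈ {-3}. (2, -3): f_x = -4 ≠ 0.
  x = 3: f_y(3, y) = 3*y**2 + 20*y + 33; vanishes at y ∈ {-3}. (3, -3): f_x = 0, f = 0 — SINGULAR.
  x = 4: f_y(4, y) = 3*y**2 + 20*y + 33; vanishes at y ∈ {-3}. (4, -3): f_x = -8 ≠ 0.
Only singular point on the grid: (3, -3).
Classify: substitute x = 3 + u, y = -3 + v and expand: f = -2*u**3 - u**2 + v**3 + v**2.
No constant or linear terms (consistent with a singular point). Quadratic part: -u**2 + v**2. Cubic part: -2*u**3 + v**3.
The quadratic part v**2 - u**2 = (v − u)(v + u) splits into two distinct linear factors, so there are two distinct tangent lines y − -3 = ±(x − 3) — this is a node (ordinary double point).
Classification: node.


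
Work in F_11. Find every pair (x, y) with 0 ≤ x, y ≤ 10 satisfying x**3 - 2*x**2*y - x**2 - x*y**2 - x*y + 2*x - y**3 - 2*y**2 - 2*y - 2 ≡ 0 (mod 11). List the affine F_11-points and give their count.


Affine F_11-points: {(0, 2), (0, 5), (1, 0), (1, 4), (2, 1), (2, 8), (2, 9), (3, 0), (6, 8), (7, 4), (8, 0), (9, 8), (10, 1)}; count = 13.

For each of the 121 pairs (x, y) ∈ F_11², evaluate f(x, y) mod 11. Record the zeros.
  x = 0: [0↦9, 1↦4, 2↦0, 3↦2, 4↦4, 5↦0, 6↦6, 7↦5, 8↦2, 9↦2, 10↦10]  zeros at y ∈ {2, 5}
  x = 1: [0↦0, 1↦2, 2↦3, 3↦8, 4↦0, 5↦6, 6↦9, 7↦3, 8↦4, 9↦6, 10↦3]  zeros at y ∈ {0, 4}
  x = 2: [0↦6, 1↦0, 2↦2, 3↦6, 4↦6, 5↦7, 6↦3, 7↦10, 8↦0, 9↦0, 10↦4]  zeros at y ∈ {1, 8, 9}
  x = 3: [0↦0, 1↦4, 2↦3, 3↦2, 4↦6, 5↦9, 6↦5, 7↦10, 8↦7, 9↦1, 10↦8]  zeros at y ∈ {0}
  x = 4: [0↦10, 1↦9, 2↦1, 3↦2, 4↦6, 5↦7, 6↦10, 7↦9, 8↦9, 9↦4, 10↦10]  zeros at y ∈ ∅
  x = 5: [0↦9, 1↦10, 2↦2, 3↦1, 4↦1, 5↦7, 6↦2, 7↦2, 8↦1, 9↦4, 10↦5]  zeros at y ∈ ∅
  x = 6: [0↦3, 1↦2, 2↦1, 3↦5, 4↦8, 5↦4, 6↦9, 7↦6, 8↦0, 9↦7, 10↦10]  zeros at y ∈ {8}
  x = 7: [0↦9, 1↦2, 2↦4, 3↦9, 4↦0, 5↦4, 6↦4, 7↦5, 8↦1, 9↦8, 10↦9]  zeros at y ∈ {4}
  x = 8: [0↦0, 1↦5, 2↦6, 3↦8, 4↦5, 5↦2, 6↦4, 7↦5, 8↦10, 9↦2, 10↦8]  zeros at y ∈ {0}
  x = 9: [0↦4, 1↦6, 2↦2, 3↦8, 4↦7, 5↦4, 6↦4, 7↦1, 8↦0, 9↦6, 10↦2]  zeros at y ∈ {8}
  x = 10: [0↦5, 1↦0, 2↦9, 3↦4, 4↦1, 5↦5, 6↦10, 7↦10, 8↦10, 9↦4, 10↦8]  zeros at y ∈ {1}
Collecting zeros: affine points = {(0, 2), (0, 5), (1, 0), (1, 4), (2, 1), (2, 8), (2, 9), (3, 0), (6, 8), (7, 4), (8, 0), (9, 8), (10, 1)}.
Total count |C(F_11)_aff| = 13.


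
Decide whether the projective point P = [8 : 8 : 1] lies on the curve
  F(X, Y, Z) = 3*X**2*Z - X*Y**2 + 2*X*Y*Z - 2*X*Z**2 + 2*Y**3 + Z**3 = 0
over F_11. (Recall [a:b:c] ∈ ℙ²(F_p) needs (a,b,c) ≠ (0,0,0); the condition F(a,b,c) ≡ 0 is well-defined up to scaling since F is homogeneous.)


F(8,8,1) ≡ 3 (mod 11); P is NOT on the curve.

Evaluate F(8, 8, 1) term-by-term (mod 11).
  3*X**2*Z ↦ 3·64·1·1 = 192
  -X*Y**2 ↦ -1·8·64·1 = -512
  2*X*Y*Z ↦ 2·8·8·1 = 128
  -2*X*Z**2 ↦ -2·8·1·1 = -16
  2*Y**3 ↦ 2·1·512·1 = 1024
  Z**3 ↦ 1·1·1·1 = 1
Sum: F(8, 8, 1) = (192) + (-512) + (128) + (-16) + (1024) + (1) = 817.
Reducing mod 11: 817 ≡ 3 (mod 11).
Since F(a, b, c) ≡ 3 ≠ 0 (mod 11), P does NOT lie on the curve.


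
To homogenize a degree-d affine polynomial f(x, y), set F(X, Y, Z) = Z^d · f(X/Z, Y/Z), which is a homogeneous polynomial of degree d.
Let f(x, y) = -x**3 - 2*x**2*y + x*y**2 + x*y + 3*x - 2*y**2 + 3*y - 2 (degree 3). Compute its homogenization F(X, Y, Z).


F(X, Y, Z) = -X**3 - 2*X**2*Y + X*Y**2 + X*Y*Z + 3*X*Z**2 - 2*Y**2*Z + 3*Y*Z**2 - 2*Z**3

deg(f) = 3.
Substitute x = X/Z, y = Y/Z into f, then multiply by Z^3.
  monomial -1·x^3·y^0 ↦ -1·X^3·Y^0·Z^0.
  monomial -2·x^2·y^1 ↦ -2·X^2·Y^1·Z^0.
  monomial 1·x^1·y^2 ↦ 1·X^1·Y^2·Z^0.
  monomial 1·x^1·y^1 ↦ 1·X^1·Y^1·Z^1.
  monomial 3·x^1·y^0 ↦ 3·X^1·Y^0·Z^2.
  monomial -2·x^0·y^2 ↦ -2·X^0·Y^2·Z^1.
  monomial 3·x^0·y^1 ↦ 3·X^0·Y^1·Z^2.
  monomial -2·x^0·y^0 ↦ -2·X^0·Y^0·Z^3.
Collecting: F(X, Y, Z) = -X**3 - 2*X**2*Y + X*Y**2 + X*Y*Z + 3*X*Z**2 - 2*Y**2*Z + 3*Y*Z**2 - 2*Z**3.


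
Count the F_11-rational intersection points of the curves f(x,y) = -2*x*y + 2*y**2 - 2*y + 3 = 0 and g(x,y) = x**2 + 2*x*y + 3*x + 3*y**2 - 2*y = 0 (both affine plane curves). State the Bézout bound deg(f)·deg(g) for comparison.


Common zeros: {(2, 4), (2, 10)}; count = 2; Bézout bound = 4.

deg(f) = 2, deg(g) = 2, so Bézout bound = 4.
Scan x ∈ F_11. For each x, list the y ∈ F_11 with f(x, y) ≡ 0 and those with g(x, y) ≡ 0 (mod 11); the common zeros in that column are the intersection.
  x = 0: f ≡ 0 at y ∈ ∅; g ≡ 0 at y ∈ {0, 8}; common: ∅.
  x = 1: f ≡ 0 at y ∈ {5, 8}; g ≡ 0 at y ∈ ∅; common: ∅.
  x = 2: f ≡ 0 at y ∈ {4, 10}; g ≡ 0 at y ∈ {4, 10}; common: {4, 10}.
  x = 3: f ≡ 0 at y ∈ ∅; g ≡ 0 at y ∈ {8, 9}; common: ∅.
  x = 4: f ≡ 0 at y ∈ ∅; g ≡ 0 at y ∈ ∅; common: ∅.
  x = 5: f ≡ 0 at y ∈ ∅; g ≡ 0 at y ∈ ∅; common: ∅.
  x = 6: f ≡ 0 at y ∈ ∅; g ≡ 0 at y ∈ ∅; common: ∅.
  x = 7: f ≡ 0 at y ∈ {1, 7}; g ≡ 0 at y ∈ ∅; common: ∅.
  x = 8: f ≡ 0 at y ∈ {3, 6}; g ≡ 0 at y ∈ {0, 10}; common: ∅.
  x = 9: f ≡ 0 at y ∈ ∅; g ≡ 0 at y ∈ {4, 9}; common: ∅.
  x = 10: f ≡ 0 at y ∈ {2, 9}; g ≡ 0 at y ∈ ∅; common: ∅.
Collecting: common zeros = {(2, 4), (2, 10)}, so the count is 2.
Comparison with the Bézout bound: 2 ≤ 4 = deg(f)·deg(g), as expected for curves with no common component (the affine F_11-count falls short of the bound because intersections may lie at infinity, over extension fields, or carry multiplicity).


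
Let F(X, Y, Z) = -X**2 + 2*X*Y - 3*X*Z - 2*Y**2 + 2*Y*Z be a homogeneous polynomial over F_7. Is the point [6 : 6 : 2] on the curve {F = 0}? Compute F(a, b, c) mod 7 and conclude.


F(6,6,2) ≡ 1 (mod 7); P is NOT on the curve.

Evaluate F(6, 6, 2) term-by-term (mod 7).
  -X**2 ↦ -1·36·1·1 = -36
  2*X*Y ↦ 2·6·6·1 = 72
  -3*X*Z ↦ -3·6·1·2 = -36
  -2*Y**2 ↦ -2·1·36·1 = -72
  2*Y*Z ↦ 2·1·6·2 = 24
Sum: F(6, 6, 2) = (-36) + (72) + (-36) + (-72) + (24) = -48.
Reducing mod 7: -48 ≡ 1 (mod 7).
Since F(a, b, c) ≡ 1 ≠ 0 (mod 7), P does NOT lie on the curve.


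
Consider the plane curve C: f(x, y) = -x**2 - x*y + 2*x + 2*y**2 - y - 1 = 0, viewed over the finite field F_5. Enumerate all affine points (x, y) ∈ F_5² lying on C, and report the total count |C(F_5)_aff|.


Affine F_5-points: {(0, 1), (0, 2), (1, 0), (1, 1)}; count = 4.

For each of the 25 pairs (x, y) ∈ F_5², evaluate f(x, y) mod 5. Record the zeros.
  x = 0: [0↦4, 1↦0, 2↦0, 3↦4, 4↦2]  zeros at y ∈ {1, 2}
  x = 1: [0↦0, 1↦0, 2↦4, 3↦2, 4↦4]  zeros at y ∈ {0, 1}
  x = 2: [0↦4, 1↦3, 2↦1, 3↦3, 4↦4]  zeros at y ∈ ∅
  x = 3: [0↦1, 1↦4, 2↦1, 3↦2, 4↦2]  zeros at y ∈ ∅
  x = 4: [0↦1, 1↦3, 2↦4, 3↦4, 4↦3]  zeros at y ∈ ∅
Collecting zeros: affine points = {(0, 1), (0, 2), (1, 0), (1, 1)}.
Total count |C(F_5)_aff| = 4.


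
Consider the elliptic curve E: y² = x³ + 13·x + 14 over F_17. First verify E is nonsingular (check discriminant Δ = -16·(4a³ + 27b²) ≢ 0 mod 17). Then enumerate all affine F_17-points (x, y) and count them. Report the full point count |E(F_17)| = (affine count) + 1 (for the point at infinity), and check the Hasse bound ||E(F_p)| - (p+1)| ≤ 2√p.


Affine points = {(5, 0), (6, 6), (6, 11), (8, 1), (8, 16), (11, 3), (11, 14), (13, 0), (14, 4), (14, 13), (16, 0)}; affine count = 11; |E(F_17)| = 12.

Discriminant check: Δ ∝ 4a³ + 27b² = 4·13³ + 27·14² = 4·2197 + 27·196 ≡ 4 (mod 17). Nonzero ⇒ E is nonsingular.
For each x ∈ F_17, compute rhs = x³ + 13·x + 14 mod 17, then count y ∈ F_17 with y² ≡ rhs.
  x = 0: rhs = 14, matching y values: none (0 points).
  x = 1: rhs = 11, matching y values: none (0 points).
  x = 2: rhs = 14, matching y values: none (0 points).
  x = 3: rhs = 12, matching y values: none (0 points).
  x = 4: rhs = 11, matching y values: none (0 points).
  x = 5: rhs = 0, matching y values: 0 (1 points).
  x = 6: rhs = 2, matching y values: 6, 11 (2 points).
  x = 7: rhs = 6, matching y values: none (0 points).
  x = 8: rhs = 1, matching y values: 1, 16 (2 points).
  x = 9: rhs = 10, matching y values: none (0 points).
  x = 10: rhs = 5, matching y values: none (0 points).
  x = 11: rhs = 9, matching y values: 3, 14 (2 points).
  x = 12: rhs = 11, matching y values: none (0 points).
  x = 13: rhs = 0, matching y values: 0 (1 points).
  x = 14: rhs = 16, matching y values: 4, 13 (2 points).
  x = 15: rhs = 14, matching y values: none (0 points).
  x = 16: rhs = 0, matching y values: 0 (1 points).
Total affine count: 11.
Full point count |E(F_17)| = 11 + 1 = 12.
Hasse bound: |12 − (17+1)| = |-6| = 6 ≤ 2√17 ≈ 8.2462 ✓.


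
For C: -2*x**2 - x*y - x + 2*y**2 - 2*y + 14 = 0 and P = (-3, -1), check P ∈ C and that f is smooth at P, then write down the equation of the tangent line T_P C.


Tangent line at P: 12*x - 3*y + 33 = 0.

Step 1: f(-3, -1) = 0, so P lies on C.
Step 2: partial derivatives
  f_x(x, y) = -4*x - y - 1, f_y(x, y) = -x + 4*y - 2.
  f_x(P) = 12, f_y(P) = -3 (gradient nonzero, so P is smooth).
Step 3: tangent line at P: 12·(x − -3) + -3·(y − -1) = 0.
Expanding: 12*x - 3*y + 33 = 0.


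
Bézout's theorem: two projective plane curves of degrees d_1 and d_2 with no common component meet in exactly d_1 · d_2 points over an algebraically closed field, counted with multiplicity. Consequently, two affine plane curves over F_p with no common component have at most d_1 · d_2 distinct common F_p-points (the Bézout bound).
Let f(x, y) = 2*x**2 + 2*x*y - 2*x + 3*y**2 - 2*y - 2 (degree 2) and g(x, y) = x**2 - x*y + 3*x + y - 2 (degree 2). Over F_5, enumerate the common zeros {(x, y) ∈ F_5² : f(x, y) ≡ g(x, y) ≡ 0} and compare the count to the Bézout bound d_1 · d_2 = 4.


Common zeros: {(2, 3)}; count = 1; Bézout bound = 4.

deg(f) = 2, deg(g) = 2, so Bézout bound = 4.
Scan x ∈ F_5. For each x, list the y ∈ F_5 with f(x, y) ≡ 0 and those with g(x, y) ≡ 0 (mod 5); the common zeros in that column are the intersection.
  x = 0: f ≡ 0 at y ∈ ∅; g ≡ 0 at y ∈ {2}; common: ∅.
  x = 1: f ≡ 0 at y ∈ {2, 3}; g ≡ 0 at y ∈ ∅; common: ∅.
  x = 2: f ≡ 0 at y ∈ {3}; g ≡ 0 at y ∈ {3}; common: {3}.
  x = 3: f ≡ 0 at y ∈ {0, 2}; g ≡ 0 at y ∈ {3}; common: ∅.
  x = 4: f ≡ 0 at y ∈ ∅; g ≡ 0 at y ∈ {2}; common: ∅.
Collecting: common zeros = {(2, 3)}, so the count is 1.
Comparison with the Bézout bound: 1 ≤ 4 = deg(f)·deg(g), as expected for curves with no common component (the affine F_5-count falls short of the bound because intersections may lie at infinity, over extension fields, or carry multiplicity).


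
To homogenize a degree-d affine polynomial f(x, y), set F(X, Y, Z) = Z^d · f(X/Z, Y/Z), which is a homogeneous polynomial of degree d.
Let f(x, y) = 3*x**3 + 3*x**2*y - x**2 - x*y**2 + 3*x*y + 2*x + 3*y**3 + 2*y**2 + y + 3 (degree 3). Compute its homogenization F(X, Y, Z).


F(X, Y, Z) = 3*X**3 + 3*X**2*Y - X**2*Z - X*Y**2 + 3*X*Y*Z + 2*X*Z**2 + 3*Y**3 + 2*Y**2*Z + Y*Z**2 + 3*Z**3

deg(f) = 3.
Substitute x = X/Z, y = Y/Z into f, then multiply by Z^3.
  monomial 3·x^3·y^0 ↦ 3·X^3·Y^0·Z^0.
  monomial 3·x^2·y^1 ↦ 3·X^2·Y^1·Z^0.
  monomial -1·x^2·y^0 ↦ -1·X^2·Y^0·Z^1.
  monomial -1·x^1·y^2 ↦ -1·X^1·Y^2·Z^0.
  monomial 3·x^1·y^1 ↦ 3·X^1·Y^1·Z^1.
  monomial 2·x^1·y^0 ↦ 2·X^1·Y^0·Z^2.
  monomial 3·x^0·y^3 ↦ 3·X^0·Y^3·Z^0.
  monomial 2·x^0·y^2 ↦ 2·X^0·Y^2·Z^1.
  monomial 1·x^0·y^1 ↦ 1·X^0·Y^1·Z^2.
  monomial 3·x^0·y^0 ↦ 3·X^0·Y^0·Z^3.
Collecting: F(X, Y, Z) = 3*X**3 + 3*X**2*Y - X**2*Z - X*Y**2 + 3*X*Y*Z + 2*X*Z**2 + 3*Y**3 + 2*Y**2*Z + Y*Z**2 + 3*Z**3.


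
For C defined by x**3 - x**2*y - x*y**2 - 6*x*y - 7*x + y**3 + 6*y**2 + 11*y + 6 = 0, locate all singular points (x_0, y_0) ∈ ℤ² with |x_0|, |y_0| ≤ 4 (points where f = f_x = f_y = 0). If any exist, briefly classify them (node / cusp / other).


Singular points: {(-1, -2)}; classification: node.

Compute partial derivatives:
  f_x = 3*x**2 - 2*x*y - y**2 - 6*y - 7.
  f_y = -x**2 - 2*x*y - 6*x + 3*y**2 + 12*y + 11.
Scan x_0 ∈ {−4, ..., 4}. For each x_0, f_y(x_0, y) is a polynomial in y; find its integer roots y ∈ {−4, ..., 4}, then test f_x and f at those candidates.
  x = -4: f_y(-4, y) = 3*y**2 + 20*y + 19; no integer root y with |y| ≤ 4.
  x = -3: f_y(-3, y) = 3*y**2 + 18*y + 20; no integer root y with |y| ≤ 4.
  x = -2: f_y(-2, y) = 3*y**2 + 16*y + 19; no integer root y with |y| ≤ 4.
  x = -1: f_y(-1, y) = 3*y**2 + 14*y + 16; vanishes at y ∈ {-2}. (-1, -2): f_x = 0, f = 0 — SINGULAR.
  x = 0: f_y(0, y) = 3*y**2 + 12*y + 11; no integer root y with |y| ≤ 4.
  x = 1: f_y(1, y) = 3*y**2 + 10*y + 4; no integer root y with |y| ≤ 4.
  x = 2: f_y(2, y) = 3*y**2 + 8*y - 5; no integer root y with |y| ≤ 4.
  x = 3: f_y(3, y) = 3*y**2 + 6*y - 16; no integer root y with |y| ≤ 4.
  x = 4: f_y(4, y) = 3*y**2 + 4*y - 29; no integer root y with |y| ≤ 4.
Only singular point on the grid: (-1, -2).
Classify: substitute x = -1 + u, y = -2 + v and expand: f = u**3 - u**2*v - u**2 - u*v**2 + v**3 + v**2.
No constant or linear terms (consistent with a singular point). Quadratic part: -u**2 + v**2. Cubic part: u**3 - u**2*v - u*v**2 + v**3.
The quadratic part v**2 - u**2 = (v − u)(v + u) splits into two distinct linear factors, so there are two distinct tangent lines y − -2 = ±(x − -1) — this is a node (ordinary double point).
Classification: node.


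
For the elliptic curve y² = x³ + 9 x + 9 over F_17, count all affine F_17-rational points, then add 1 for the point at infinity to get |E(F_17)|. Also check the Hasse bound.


Affine points = {(0, 3), (0, 14), (1, 6), (1, 11), (2, 1), (2, 16), (5, 3), (5, 14), (8, 7), (8, 10), (12, 3), (12, 14), (15, 0), (16, 4), (16, 13)}; affine count = 15; |E(F_17)| = 16.

Discriminant check: Δ ∝ 4a³ + 27b² = 4·9³ + 27·9² = 4·729 + 27·81 ≡ 3 (mod 17). Nonzero ⇒ E is nonsingular.
For each x ∈ F_17, compute rhs = x³ + 9·x + 9 mod 17, then count y ∈ F_17 with y² ≡ rhs.
  x = 0: rhs = 9, matching y values: 3, 14 (2 points).
  x = 1: rhs = 2, matching y values: 6, 11 (2 points).
  x = 2: rhs = 1, matching y values: 1, 16 (2 points).
  x = 3: rhs = 12, matching y values: none (0 points).
  x = 4: rhs = 7, matching y values: none (0 points).
  x = 5: rhs = 9, matching y values: 3, 14 (2 points).
  x = 6: rhs = 7, matching y values: none (0 points).
  x = 7: rhs = 7, matching y values: none (0 points).
  x = 8: rhs = 15, matching y values: 7, 10 (2 points).
  x = 9: rhs = 3, matching y values: none (0 points).
  x = 10: rhs = 11, matching y values: none (0 points).
  x = 11: rhs = 11, matching y values: none (0 points).
  x = 12: rhs = 9, matching y values: 3, 14 (2 points).
  x = 13: rhs = 11, matching y values: none (0 points).
  x = 14: rhs = 6, matching y values: none (0 points).
  x = 15: rhs = 0, matching y values: 0 (1 points).
  x = 16: rhs = 16, matching y values: 4, 13 (2 points).
Total affine count: 15.
Full point count |E(F_17)| = 15 + 1 = 16.
Hasse bound: |16 − (17+1)| = |-2| = 2 ≤ 2√17 ≈ 8.2462 ✓.


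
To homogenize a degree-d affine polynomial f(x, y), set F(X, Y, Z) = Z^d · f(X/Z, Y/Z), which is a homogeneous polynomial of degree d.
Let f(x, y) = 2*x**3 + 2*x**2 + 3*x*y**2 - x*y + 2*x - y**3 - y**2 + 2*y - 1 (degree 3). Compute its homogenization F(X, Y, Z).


F(X, Y, Z) = 2*X**3 + 2*X**2*Z + 3*X*Y**2 - X*Y*Z + 2*X*Z**2 - Y**3 - Y**2*Z + 2*Y*Z**2 - Z**3

deg(f) = 3.
Substitute x = X/Z, y = Y/Z into f, then multiply by Z^3.
  monomial 2·x^3·y^0 ↦ 2·X^3·Y^0·Z^0.
  monomial 2·x^2·y^0 ↦ 2·X^2·Y^0·Z^1.
  monomial 3·x^1·y^2 ↦ 3·X^1·Y^2·Z^0.
  monomial -1·x^1·y^1 ↦ -1·X^1·Y^1·Z^1.
  monomial 2·x^1·y^0 ↦ 2·X^1·Y^0·Z^2.
  monomial -1·x^0·y^3 ↦ -1·X^0·Y^3·Z^0.
  monomial -1·x^0·y^2 ↦ -1·X^0·Y^2·Z^1.
  monomial 2·x^0·y^1 ↦ 2·X^0·Y^1·Z^2.
  monomial -1·x^0·y^0 ↦ -1·X^0·Y^0·Z^3.
Collecting: F(X, Y, Z) = 2*X**3 + 2*X**2*Z + 3*X*Y**2 - X*Y*Z + 2*X*Z**2 - Y**3 - Y**2*Z + 2*Y*Z**2 - Z**3.


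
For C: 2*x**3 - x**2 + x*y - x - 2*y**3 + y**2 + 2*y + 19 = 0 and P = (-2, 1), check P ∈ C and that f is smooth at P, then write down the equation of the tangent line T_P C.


Tangent line at P: 28*x - 4*y + 60 = 0.

Step 1: f(-2, 1) = 0, so P lies on C.
Step 2: partial derivatives
  f_x(x, y) = 6*x**2 - 2*x + y - 1, f_y(x, y) = x - 6*y**2 + 2*y + 2.
  f_x(P) = 28, f_y(P) = -4 (gradient nonzero, so P is smooth).
Step 3: tangent line at P: 28·(x − -2) + -4·(y − 1) = 0.
Expanding: 28*x - 4*y + 60 = 0.


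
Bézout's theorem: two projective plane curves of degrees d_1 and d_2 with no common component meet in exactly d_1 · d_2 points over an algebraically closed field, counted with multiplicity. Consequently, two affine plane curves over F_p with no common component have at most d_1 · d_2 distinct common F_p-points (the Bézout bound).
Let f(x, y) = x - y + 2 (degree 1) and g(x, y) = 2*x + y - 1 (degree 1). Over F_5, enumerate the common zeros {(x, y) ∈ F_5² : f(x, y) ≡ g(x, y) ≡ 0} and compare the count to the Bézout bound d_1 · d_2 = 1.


Common zeros: {(3, 0)}; count = 1; Bézout bound = 1.

deg(f) = 1, deg(g) = 1, so Bézout bound = 1.
Scan x ∈ F_5. For each x, list the y ∈ F_5 with f(x, y) ≡ 0 and those with g(x, y) ≡ 0 (mod 5); the common zeros in that column are the intersection.
  x = 0: f ≡ 0 at y ∈ {2}; g ≡ 0 at y ∈ {1}; common: ∅.
  x = 1: f ≡ 0 at y ∈ {3}; g ≡ 0 at y ∈ {4}; common: ∅.
  x = 2: f ≡ 0 at y ∈ {4}; g ≡ 0 at y ∈ {2}; common: ∅.
  x = 3: f ≡ 0 at y ∈ {0}; g ≡ 0 at y ∈ {0}; common: {0}.
  x = 4: f ≡ 0 at y ∈ {1}; g ≡ 0 at y ∈ {3}; common: ∅.
Collecting: common zeros = {(3, 0)}, so the count is 1.
Comparison with the Bézout bound: 1 ≤ 1 = deg(f)·deg(g), as expected for curves with no common component (the bound is attained).


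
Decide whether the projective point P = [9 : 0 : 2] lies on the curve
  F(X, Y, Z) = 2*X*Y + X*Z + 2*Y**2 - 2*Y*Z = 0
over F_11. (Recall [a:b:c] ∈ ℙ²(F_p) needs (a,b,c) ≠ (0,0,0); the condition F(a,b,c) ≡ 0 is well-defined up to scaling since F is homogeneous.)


F(9,0,2) ≡ 7 (mod 11); P is NOT on the curve.

Evaluate F(9, 0, 2) term-by-term (mod 11).
  2*X*Y ↦ 2·9·0·1 = 0
  X*Z ↦ 1·9·1·2 = 18
  2*Y**2 ↦ 2·1·0·1 = 0
  -2*Y*Z ↦ -2·1·0·2 = 0
Sum: F(9, 0, 2) = (0) + (18) + (0) + (0) = 18.
Reducing mod 11: 18 ≡ 7 (mod 11).
Since F(a, b, c) ≡ 7 ≠ 0 (mod 11), P does NOT lie on the curve.


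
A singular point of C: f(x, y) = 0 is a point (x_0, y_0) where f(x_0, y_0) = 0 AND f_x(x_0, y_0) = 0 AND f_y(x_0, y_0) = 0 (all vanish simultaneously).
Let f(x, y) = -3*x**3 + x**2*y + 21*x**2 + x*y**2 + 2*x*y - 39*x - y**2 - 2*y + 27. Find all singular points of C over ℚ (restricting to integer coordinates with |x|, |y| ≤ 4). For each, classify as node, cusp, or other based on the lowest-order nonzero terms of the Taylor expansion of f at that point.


Singular points: {(2, -3)}; classification: cusp.

Compute partial derivatives:
  f_x = -9*x**2 + 2*x*y + 42*x + y**2 + 2*y - 39.
  f_y = x**2 + 2*x*y + 2*x - 2*y - 2.
Scan x_0 ∈ {−4, ..., 4}. For each x_0, f_y(x_0, y) is a polynomial in y; find its integer roots y ∈ {−4, ..., 4}, then test f_x and f at those candidates.
  x = -4: f_y(-4, y) = 6 - 10*y; no integer root y with |y| ≤ 4.
  x = -3: f_y(-3, y) = 1 - 8*y; no integer root y with |y| ≤ 4.
  x = -2: f_y(-2, y) = -6*y - 2; no integer root y with |y| ≤ 4.
  x = -1: f_y(-1, y) = -4*y - 3; no integer root y with |y| ≤ 4.
  x = 0: f_y(0, y) = -2*y - 2; vanishes at y ∈ {-1}. (0, -1): f_x = -40 ≠ 0.
  x = 1: f_y(1, y) = 1; no integer root y with |y| ≤ 4.
  x = 2: f_y(2, y) = 2*y + 6; vanishes at y ∈ {-3}. (2, -3): f_x = 0, f = 0 — SINGULAR.
  x = 3: f_y(3, y) = 4*y + 13; no integer root y with |y| ≤ 4.
  x = 4: f_y(4, y) = 6*y + 22; no integer root y with |y| ≤ 4.
Only singular point on the grid: (2, -3).
Classify: substitute x = 2 + u, y = -3 + v and expand: f = -3*u**3 + u**2*v + u*v**2 + v**2.
No constant or linear terms (consistent with a singular point). Quadratic part: v**2. Cubic part: -3*u**3 + u**2*v + u*v**2.
The quadratic part v**2 is a perfect square, so there is a single (double) tangent line v = 0, i.e. y = -3. Restricting the cubic part to that line (v = 0) leaves -3*u**3 ≠ 0, so f is not divisible by v and the branch is v² ≈ 3*u**3 to lowest order — this is a cusp.
Classification: cusp.


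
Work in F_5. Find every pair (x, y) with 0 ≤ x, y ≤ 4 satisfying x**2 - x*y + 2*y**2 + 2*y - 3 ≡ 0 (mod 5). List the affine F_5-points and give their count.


Affine F_5-points: {(4, 3)}; count = 1.

For each of the 25 pairs (x, y) ∈ F_5², evaluate f(x, y) mod 5. Record the zeros.
  x = 0: [0↦2, 1↦1, 2↦4, 3↦1, 4↦2]  zeros at y ∈ ∅
  x = 1: [0↦3, 1↦1, 2↦3, 3↦4, 4↦4]  zeros at y ∈ ∅
  x = 2: [0↦1, 1↦3, 2↦4, 3↦4, 4↦3]  zeros at y ∈ ∅
  x = 3: [0↦1, 1↦2, 2↦2, 3↦1, 4↦4]  zeros at y ∈ ∅
  x = 4: [0↦3, 1↦3, 2↦2, 3↦0, 4↦2]  zeros at y ∈ {3}
Collecting zeros: affine points = {(4, 3)}.
Total count |C(F_5)_aff| = 1.


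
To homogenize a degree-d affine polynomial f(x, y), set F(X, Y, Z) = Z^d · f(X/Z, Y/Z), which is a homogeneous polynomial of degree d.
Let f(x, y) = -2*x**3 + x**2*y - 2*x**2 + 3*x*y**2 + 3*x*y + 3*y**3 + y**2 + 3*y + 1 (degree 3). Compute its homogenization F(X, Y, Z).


F(X, Y, Z) = -2*X**3 + X**2*Y - 2*X**2*Z + 3*X*Y**2 + 3*X*Y*Z + 3*Y**3 + Y**2*Z + 3*Y*Z**2 + Z**3

deg(f) = 3.
Substitute x = X/Z, y = Y/Z into f, then multiply by Z^3.
  monomial -2·x^3·y^0 ↦ -2·X^3·Y^0·Z^0.
  monomial 1·x^2·y^1 ↦ 1·X^2·Y^1·Z^0.
  monomial -2·x^2·y^0 ↦ -2·X^2·Y^0·Z^1.
  monomial 3·x^1·y^2 ↦ 3·X^1·Y^2·Z^0.
  monomial 3·x^1·y^1 ↦ 3·X^1·Y^1·Z^1.
  monomial 3·x^0·y^3 ↦ 3·X^0·Y^3·Z^0.
  monomial 1·x^0·y^2 ↦ 1·X^0·Y^2·Z^1.
  monomial 3·x^0·y^1 ↦ 3·X^0·Y^1·Z^2.
  monomial 1·x^0·y^0 ↦ 1·X^0·Y^0·Z^3.
Collecting: F(X, Y, Z) = -2*X**3 + X**2*Y - 2*X**2*Z + 3*X*Y**2 + 3*X*Y*Z + 3*Y**3 + Y**2*Z + 3*Y*Z**2 + Z**3.


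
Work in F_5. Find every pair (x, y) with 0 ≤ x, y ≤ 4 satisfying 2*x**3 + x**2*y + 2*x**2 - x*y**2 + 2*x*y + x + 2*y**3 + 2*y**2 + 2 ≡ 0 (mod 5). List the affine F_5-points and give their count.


Affine F_5-points: {(2, 2), (4, 1)}; count = 2.

For each of the 25 pairs (x, y) ∈ F_5², evaluate f(x, y) mod 5. Record the zeros.
  x = 0: [0↦2, 1↦1, 2↦1, 3↦4, 4↦2]  zeros at y ∈ ∅
  x = 1: [0↦2, 1↦3, 2↦3, 3↦4, 4↦3]  zeros at y ∈ ∅
  x = 2: [0↦3, 1↦3, 2↦0, 3↦1, 4↦3]  zeros at y ∈ {2}
  x = 3: [0↦2, 1↦3, 2↦4, 3↦2, 4↦4]  zeros at y ∈ ∅
  x = 4: [0↦1, 1↦0, 2↦2, 3↦4, 4↦3]  zeros at y ∈ {1}
Collecting zeros: affine points = {(2, 2), (4, 1)}.
Total count |C(F_5)_aff| = 2.


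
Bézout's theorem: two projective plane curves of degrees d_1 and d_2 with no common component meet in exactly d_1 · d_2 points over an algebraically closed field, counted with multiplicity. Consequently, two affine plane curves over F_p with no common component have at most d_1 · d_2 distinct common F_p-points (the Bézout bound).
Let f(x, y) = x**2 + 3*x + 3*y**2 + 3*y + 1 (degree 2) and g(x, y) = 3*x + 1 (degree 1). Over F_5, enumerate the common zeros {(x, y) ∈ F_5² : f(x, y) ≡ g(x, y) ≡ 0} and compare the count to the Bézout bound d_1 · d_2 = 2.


Common zeros: {(3, 1), (3, 3)}; count = 2; Bézout bound = 2.

deg(f) = 2, deg(g) = 1, so Bézout bound = 2.
Scan x ∈ F_5. For each x, list the y ∈ F_5 with f(x, y) ≡ 0 and those with g(x, y) ≡ 0 (mod 5); the common zeros in that column are the intersection.
  x = 0: f ≡ 0 at y ∈ ∅; g ≡ 0 at y ∈ ∅; common: ∅.
  x = 1: f ≡ 0 at y ∈ {0, 4}; g ≡ 0 at y ∈ ∅; common: ∅.
  x = 2: f ≡ 0 at y ∈ ∅; g ≡ 0 at y ∈ ∅; common: ∅.
  x = 3: f ≡ 0 at y ∈ {1, 3}; g ≡ 0 at y ∈ {0, 1, 2, 3, 4}; common: {1, 3}.
  x = 4: f ≡ 0 at y ∈ {1, 3}; g ≡ 0 at y ∈ ∅; common: ∅.
Collecting: common zeros = {(3, 1), (3, 3)}, so the count is 2.
Comparison with the Bézout bound: 2 ≤ 2 = deg(f)·deg(g), as expected for curves with no common component (the bound is attained).


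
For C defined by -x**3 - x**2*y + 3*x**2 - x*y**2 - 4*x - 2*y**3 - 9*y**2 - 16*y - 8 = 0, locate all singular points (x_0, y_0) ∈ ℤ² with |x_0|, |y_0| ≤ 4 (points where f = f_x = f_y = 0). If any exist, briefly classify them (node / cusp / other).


Singular points: {(2, -2)}; classification: node.

Compute partial derivatives:
  f_x = -3*x**2 - 2*x*y + 6*x - y**2 - 4.
  f_y = -x**2 - 2*x*y - 6*y**2 - 18*y - 16.
Scan x_0 ∈ {−4, ..., 4}. For each x_0, f_y(x_0, y) is a polynomial in y; find its integer roots y ∈ {−4, ..., 4}, then test f_x and f at those candidates.
  x = -4: f_y(-4, y) = -6*y**2 - 10*y - 32; no integer root y with |y| ≤ 4.
  x = -3: f_y(-3, y) = -6*y**2 - 12*y - 25; no integer root y with |y| ≤ 4.
  x = -2: f_y(-2, y) = -6*y**2 - 14*y - 20; no integer root y with |y| ≤ 4.
  x = -1: f_y(-1, y) = -6*y**2 - 16*y - 17; no integer root y with |y| ≤ 4.
  x = 0: f_y(0, y) = -6*y**2 - 18*y - 16; no integer root y with |y| ≤ 4.
  x = 1: f_y(1, y) = -6*y**2 - 20*y - 17; no integer root y with |y| ≤ 4.
  x = 2: f_y(2, y) = -6*y**2 - 22*y - 20; vanishes at y ∈ {-2}. (2, -2): f_x = 0, f = 0 — SINGULAR.
  x = 3: f_y(3, y) = -6*y**2 - 24*y - 25; no integer root y with |y| ≤ 4.
  x = 4: f_y(4, y) = -6*y**2 - 26*y - 32; no integer root y with |y| ≤ 4.
Only singular point on the grid: (2, -2).
Classify: substitute x = 2 + u, y = -2 + v and expand: f = -u**3 - u**2*v - u**2 - u*v**2 - 2*v**3 + v**2.
No constant or linear terms (consistent with a singular point). Quadratic part: -u**2 + v**2. Cubic part: -u**3 - u**2*v - u*v**2 - 2*v**3.
The quadratic part v**2 - u**2 = (v − u)(v + u) splits into two distinct linear factors, so there are two distinct tangent lines y − -2 = ±(x − 2) — this is a node (ordinary double point).
Classification: node.


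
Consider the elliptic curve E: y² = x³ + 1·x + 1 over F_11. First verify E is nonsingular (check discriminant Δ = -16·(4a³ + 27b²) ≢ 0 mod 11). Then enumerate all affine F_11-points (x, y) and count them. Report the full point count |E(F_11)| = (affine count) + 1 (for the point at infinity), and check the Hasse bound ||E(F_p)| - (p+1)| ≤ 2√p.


Affine points = {(0, 1), (0, 10), (1, 5), (1, 6), (2, 0), (3, 3), (3, 8), (4, 5), (4, 6), (6, 5), (6, 6), (8, 2), (8, 9)}; affine count = 13; |E(F_11)| = 14.

Discriminant check: Δ ∝ 4a³ + 27b² = 4·1³ + 27·1² = 4·1 + 27·1 ≡ 9 (mod 11). Nonzero ⇒ E is nonsingular.
For each x ∈ F_11, compute rhs = x³ + 1·x + 1 mod 11, then count y ∈ F_11 with y² ≡ rhs.
  x = 0: rhs = 1, matching y values: 1, 10 (2 points).
  x = 1: rhs = 3, matching y values: 5, 6 (2 points).
  x = 2: rhs = 0, matching y values: 0 (1 points).
  x = 3: rhs = 9, matching y values: 3, 8 (2 points).
  x = 4: rhs = 3, matching y values: 5, 6 (2 points).
  x = 5: rhs = 10, matching y values: none (0 points).
  x = 6: rhs = 3, matching y values: 5, 6 (2 points).
  x = 7: rhs = 10, matching y values: none (0 points).
  x = 8: rhs = 4, matching y values: 2, 9 (2 points).
  x = 9: rhs = 2, matching y values: none (0 points).
  x = 10: rhs = 10, matching y values: none (0 points).
Total affine count: 13.
Full point count |E(F_11)| = 13 + 1 = 14.
Hasse bound: |14 − (11+1)| = |2| = 2 ≤ 2√11 ≈ 6.6332 ✓.


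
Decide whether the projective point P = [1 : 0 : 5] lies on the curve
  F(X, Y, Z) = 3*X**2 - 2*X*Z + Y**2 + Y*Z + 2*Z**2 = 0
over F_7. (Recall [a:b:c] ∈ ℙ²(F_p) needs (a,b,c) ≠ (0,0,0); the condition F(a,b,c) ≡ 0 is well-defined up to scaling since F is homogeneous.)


F(1,0,5) ≡ 1 (mod 7); P is NOT on the curve.

Evaluate F(1, 0, 5) term-by-term (mod 7).
  3*X**2 ↦ 3·1·1·1 = 3
  -2*X*Z ↦ -2·1·1·5 = -10
  Y**2 ↦ 1·1·0·1 = 0
  Y*Z ↦ 1·1·0·5 = 0
  2*Z**2 ↦ 2·1·1·25 = 50
Sum: F(1, 0, 5) = (3) + (-10) + (0) + (0) + (50) = 43.
Reducing mod 7: 43 ≡ 1 (mod 7).
Since F(a, b, c) ≡ 1 ≠ 0 (mod 7), P does NOT lie on the curve.


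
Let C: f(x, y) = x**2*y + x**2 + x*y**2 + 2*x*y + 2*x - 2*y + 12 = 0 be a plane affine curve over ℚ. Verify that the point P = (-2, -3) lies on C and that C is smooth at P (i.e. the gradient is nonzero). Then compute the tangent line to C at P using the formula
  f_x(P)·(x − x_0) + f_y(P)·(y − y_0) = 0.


Tangent line at P: 13*x + 10*y + 56 = 0.

Step 1: f(-2, -3) = 0, so P lies on C.
Step 2: partial derivatives
  f_x(x, y) = 2*x*y + 2*x + y**2 + 2*y + 2, f_y(x, y) = x**2 + 2*x*y + 2*x - 2.
  f_x(P) = 13, f_y(P) = 10 (gradient nonzero, so P is smooth).
Step 3: tangent line at P: 13·(x − -2) + 10·(y − -3) = 0.
Expanding: 13*x + 10*y + 56 = 0.


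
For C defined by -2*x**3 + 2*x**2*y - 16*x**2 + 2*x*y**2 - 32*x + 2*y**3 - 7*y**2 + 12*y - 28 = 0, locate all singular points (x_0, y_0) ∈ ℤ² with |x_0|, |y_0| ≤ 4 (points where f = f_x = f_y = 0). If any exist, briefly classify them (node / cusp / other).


Singular points: {(-2, 2)}; classification: cusp.

Compute partial derivatives:
  f_x = -6*x**2 + 4*x*y - 32*x + 2*y**2 - 32.
  f_y = 2*x**2 + 4*x*y + 6*y**2 - 14*y + 12.
Scan x_0 ∈ {−4, ..., 4}. For each x_0, f_y(x_0, y) is a polynomial in y; find its integer roots y ∈ {−4, ..., 4}, then test f_x and f at those candidates.
  x = -4: f_y(-4, y) = 6*y**2 - 30*y + 44; no integer root y with |y| ≤ 4.
  x = -3: f_y(-3, y) = 6*y**2 - 26*y + 30; no integer root y with |y| ≤ 4.
  x = -2: f_y(-2, y) = 6*y**2 - 22*y + 20; vanishes at y ∈ {2}. (-2, 2): f_x = 0, f = 0 — SINGULAR.
  x = -1: f_y(-1, y) = 6*y**2 - 18*y + 14; no integer root y with |y| ≤ 4.
  x = 0: f_y(0, y) = 6*y**2 - 14*y + 12; no integer root y with |y| ≤ 4.
  x = 1: f_y(1, y) = 6*y**2 - 10*y + 14; no integer root y with |y| ≤ 4.
  x = 2: f_y(2, y) = 6*y**2 - 6*y + 20; no integer root y with |y| ≤ 4.
  x = 3: f_y(3, y) = 6*y**2 - 2*y + 30; no integer root y with |y| ≤ 4.
  x = 4: f_y(4, y) = 6*y**2 + 2*y + 44; no integer root y with |y| ≤ 4.
Only singular point on the grid: (-2, 2).
Classify: substitute x = -2 + u, y = 2 + v and expand: f = -2*u**3 + 2*u**2*v + 2*u*v**2 + 2*v**3 + v**2.
No constant or linear terms (consistent with a singular point). Quadratic part: v**2. Cubic part: -2*u**3 + 2*u**2*v + 2*u*v**2 + 2*v**3.
The quadratic part v**2 is a perfect square, so there is a single (double) tangent line v = 0, i.e. y = 2. Restricting the cubic part to that line (v = 0) leaves -2*u**3 ≠ 0, so f is not divisible by v and the branch is v² ≈ 2*u**3 to lowest order — this is a cusp.
Classification: cusp.
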